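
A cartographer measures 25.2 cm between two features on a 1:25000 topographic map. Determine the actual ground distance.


ground = 25.2 cm * 25000 / 100 = 6300.0 m = 6.3 km

6.3 km


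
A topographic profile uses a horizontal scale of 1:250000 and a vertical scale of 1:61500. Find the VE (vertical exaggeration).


VE = horizontal_scale / vertical_scale = 250000 / 61500 ≈ 4.1

4.1x


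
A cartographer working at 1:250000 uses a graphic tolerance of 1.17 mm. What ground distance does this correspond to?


ground = 1.17 mm * 250000 / 1000 = 292.5 m

292.5 m


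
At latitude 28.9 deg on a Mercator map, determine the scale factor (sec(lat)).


SF = 1 / cos(28.9) = 1 / 0.875465 = 1.142

1.142


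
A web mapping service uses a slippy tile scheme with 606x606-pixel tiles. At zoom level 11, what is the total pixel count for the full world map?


tiles per axis = 2^11 = 2048
total tiles = 2048^2 = 4194304
pixels per axis = 2048 * 606 = 1241088
total pixels = 1241088^2 = 1540299423744

1540299423744 pixels


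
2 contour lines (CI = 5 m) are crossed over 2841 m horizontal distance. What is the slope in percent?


elevation change = 2 * 5 = 10 m
slope = 10 / 2841 * 100 = 0.4%

0.4%


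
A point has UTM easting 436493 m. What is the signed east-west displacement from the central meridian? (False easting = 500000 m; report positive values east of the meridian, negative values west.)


displacement = 436493 - 500000 = -63507 m

-63507 m


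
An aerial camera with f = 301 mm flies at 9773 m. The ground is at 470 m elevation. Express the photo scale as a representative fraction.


scale = f / (H - h) = 301 mm / 9303 m = 301 / 9303000 = 1:30907

1:30907


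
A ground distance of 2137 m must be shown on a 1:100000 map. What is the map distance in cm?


map_cm = 2137 * 100 / 100000 = 2.137 cm ≈ 2.14 cm

2.14 cm


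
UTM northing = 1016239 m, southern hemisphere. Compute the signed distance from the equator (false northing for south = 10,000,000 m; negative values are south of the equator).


For southern: actual = 1016239 - 10000000 = -8983761 m

-8983761 m


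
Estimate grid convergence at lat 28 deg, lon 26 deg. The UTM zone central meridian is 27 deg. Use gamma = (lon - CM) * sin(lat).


gamma = (26 - 27) * sin(28) = -1 * 0.469472 = -0.469 degrees

-0.469 degrees


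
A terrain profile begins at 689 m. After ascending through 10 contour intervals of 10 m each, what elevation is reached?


elevation = 689 + 10 * 10 = 789 m

789 m


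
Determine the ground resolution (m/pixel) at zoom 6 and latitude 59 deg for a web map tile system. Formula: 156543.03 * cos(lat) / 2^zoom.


res = 156543.03 * cos(59) / 2^6 = 156543.03 * 0.51503807 / 64 = 1259.78 m/pixel

1259.78 m/pixel


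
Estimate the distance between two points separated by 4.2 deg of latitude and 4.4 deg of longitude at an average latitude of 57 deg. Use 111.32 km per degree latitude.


dlat_km = 4.2 * 111.32 = 467.544
dlon_km = 4.4 * 111.32 * cos(57) ≈ 266.769
dist = sqrt(467.544^2 + 266.769^2) ≈ 538.3 km

538.3 km


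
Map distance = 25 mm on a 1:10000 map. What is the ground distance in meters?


ground = 25 mm * 10000 / 1000 = 250.0 m

250.0 m


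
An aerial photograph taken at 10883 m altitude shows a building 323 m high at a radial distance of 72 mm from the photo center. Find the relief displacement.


d = h * r / H = 323 * 72 / 10883 = 2.14 mm

2.14 mm


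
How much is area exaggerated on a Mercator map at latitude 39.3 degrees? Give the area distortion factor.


area_distortion = 1/cos^2(39.3) = 1.67

1.67


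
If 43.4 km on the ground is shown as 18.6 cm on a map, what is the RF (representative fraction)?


ground = 43.4 km = 4340000 cm; RF denominator = ground / map = 4340000 / 18.6 ≈ 233333; RF = 1:233333

1:233333


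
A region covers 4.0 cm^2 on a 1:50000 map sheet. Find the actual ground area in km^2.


ground_area = 4.0 * (50000/100)^2 = 1000000.0 m^2 = 1.0 km^2

1.0 km^2


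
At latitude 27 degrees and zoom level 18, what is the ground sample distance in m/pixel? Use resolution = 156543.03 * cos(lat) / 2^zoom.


res = 156543.03 * cos(27) / 2^18 = 156543.03 * 0.89100652 / 262144 = 0.53 m/pixel

0.53 m/pixel


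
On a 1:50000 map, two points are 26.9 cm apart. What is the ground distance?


ground = 26.9 cm * 50000 / 100 = 13450.0 m = 13.45 km

13.45 km


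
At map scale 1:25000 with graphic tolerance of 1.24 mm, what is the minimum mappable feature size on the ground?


ground = 1.24 mm * 25000 / 1000 = 31.0 m

31.0 m


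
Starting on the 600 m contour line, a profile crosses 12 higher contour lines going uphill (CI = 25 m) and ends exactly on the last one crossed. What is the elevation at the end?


elevation = 600 + 12 * 25 = 900 m

900 m


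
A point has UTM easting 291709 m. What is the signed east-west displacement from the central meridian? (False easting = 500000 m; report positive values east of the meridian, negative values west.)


displacement = 291709 - 500000 = -208291 m

-208291 m


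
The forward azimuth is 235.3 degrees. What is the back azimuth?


back azimuth = (235.3 + 180) mod 360 = 55.3 degrees

55.3 degrees


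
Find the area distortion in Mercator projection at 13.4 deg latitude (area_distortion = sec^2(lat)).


area_distortion = 1/cos^2(13.4) = 1.057

1.057


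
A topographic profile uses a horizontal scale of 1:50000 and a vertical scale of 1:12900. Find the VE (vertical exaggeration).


VE = horizontal_scale / vertical_scale = 50000 / 12900 ≈ 3.9

3.9x


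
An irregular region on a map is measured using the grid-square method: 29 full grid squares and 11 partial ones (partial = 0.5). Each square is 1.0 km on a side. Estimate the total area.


effective squares = 29 + 11 * 0.5 = 34.5
area = 34.5 * 1.0 = 34.5 km^2

34.5 km^2


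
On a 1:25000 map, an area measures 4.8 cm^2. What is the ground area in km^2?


ground_area = 4.8 * (25000/100)^2 = 300000.0 m^2 = 0.3 km^2

0.3 km^2


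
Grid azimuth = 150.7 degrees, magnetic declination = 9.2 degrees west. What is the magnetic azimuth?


magnetic azimuth = grid azimuth - declination (east +ve)
mag_az = 150.7 - -9.2 = 159.9 degrees

159.9 degrees


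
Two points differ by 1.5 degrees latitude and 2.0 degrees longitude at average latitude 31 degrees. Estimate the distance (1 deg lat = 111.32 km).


dlat_km = 1.5 * 111.32 = 166.98
dlon_km = 2.0 * 111.32 * cos(31) ≈ 190.84
dist = sqrt(166.98^2 + 190.84^2) ≈ 253.6 km

253.6 km


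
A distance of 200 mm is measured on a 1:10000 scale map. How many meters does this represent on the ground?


ground = 200 mm * 10000 / 1000 = 2000.0 m

2000.0 m


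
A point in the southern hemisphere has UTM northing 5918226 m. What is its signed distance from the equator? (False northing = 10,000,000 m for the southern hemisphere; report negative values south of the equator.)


For southern: actual = 5918226 - 10000000 = -4081774 m

-4081774 m


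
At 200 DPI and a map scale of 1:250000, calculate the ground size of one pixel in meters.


pixel_cm = 2.54 / 200 = 0.0127 cm
ground = pixel_cm * 250000 / 100 = 2.54 * 250000 / (200 * 100) = 635000 / 20000 = 31.75 m

31.75 m


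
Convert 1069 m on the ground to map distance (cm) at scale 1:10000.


map_cm = 1069 * 100 / 10000 = 10.69 cm

10.69 cm


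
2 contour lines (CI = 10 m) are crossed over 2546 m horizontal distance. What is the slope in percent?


elevation change = 2 * 10 = 20 m
slope = 20 / 2546 * 100 = 0.8%

0.8%


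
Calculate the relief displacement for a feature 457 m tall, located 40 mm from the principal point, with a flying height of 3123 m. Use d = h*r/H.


d = h * r / H = 457 * 40 / 3123 = 5.85 mm

5.85 mm


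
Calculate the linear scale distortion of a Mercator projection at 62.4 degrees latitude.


SF = 1 / cos(62.4) = 1 / 0.463296 = 2.158

2.158


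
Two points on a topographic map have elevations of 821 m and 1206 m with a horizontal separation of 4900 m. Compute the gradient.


gradient = (1206 - 821) / 4900 = 385 / 4900 = 0.0786

0.0786


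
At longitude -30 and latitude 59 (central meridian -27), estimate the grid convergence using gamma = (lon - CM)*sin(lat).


gamma = (-30 - -27) * sin(59) = -3 * 0.857167 = -2.572 degrees

-2.572 degrees


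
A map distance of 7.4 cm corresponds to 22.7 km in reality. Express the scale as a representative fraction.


ground = 22.7 km = 2270000 cm; RF denominator = ground / map = 2270000 / 7.4 ≈ 306757; RF = 1:306757

1:306757


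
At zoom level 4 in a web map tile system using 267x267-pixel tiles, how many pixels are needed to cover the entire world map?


tiles per axis = 2^4 = 16
total tiles = 16^2 = 256
pixels per axis = 16 * 267 = 4272
total pixels = 4272^2 = 18249984

18249984 pixels


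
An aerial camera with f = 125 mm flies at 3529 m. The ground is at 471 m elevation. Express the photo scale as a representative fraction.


scale = f / (H - h) = 125 mm / 3058 m = 125 / 3058000 = 1:24464

1:24464


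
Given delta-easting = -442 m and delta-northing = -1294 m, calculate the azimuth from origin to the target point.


az = atan2(-442, -1294) = -161.1 deg
adjusted to 0-360: 198.9 degrees

198.9 degrees


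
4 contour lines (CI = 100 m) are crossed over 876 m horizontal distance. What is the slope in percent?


elevation change = 4 * 100 = 400 m
slope = 400 / 876 * 100 = 45.7%

45.7%


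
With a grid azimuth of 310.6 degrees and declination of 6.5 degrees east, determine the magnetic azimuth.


magnetic azimuth = grid azimuth - declination (east +ve)
mag_az = 310.6 - 6.5 = 304.1 degrees

304.1 degrees


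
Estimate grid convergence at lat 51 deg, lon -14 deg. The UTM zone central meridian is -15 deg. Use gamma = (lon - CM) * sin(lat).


gamma = (-14 - -15) * sin(51) = 1 * 0.777146 = 0.777 degrees

0.777 degrees


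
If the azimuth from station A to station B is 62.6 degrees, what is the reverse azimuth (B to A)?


back azimuth = (62.6 + 180) mod 360 = 242.6 degrees

242.6 degrees


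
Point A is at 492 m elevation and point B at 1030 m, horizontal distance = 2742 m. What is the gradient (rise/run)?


gradient = (1030 - 492) / 2742 = 538 / 2742 = 0.1962

0.1962


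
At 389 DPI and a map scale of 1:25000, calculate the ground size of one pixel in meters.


pixel_cm = 2.54 / 389 ≈ 0.00653 cm
ground = pixel_cm * 25000 / 100 = 2.54 * 25000 / (389 * 100) = 63500 / 38900 ≈ 1.63 m

1.63 m


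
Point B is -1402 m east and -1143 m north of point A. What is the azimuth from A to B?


az = atan2(-1402, -1143) = -129.2 deg
adjusted to 0-360: 230.8 degrees

230.8 degrees


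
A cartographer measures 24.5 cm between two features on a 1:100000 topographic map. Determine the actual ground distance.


ground = 24.5 cm * 100000 / 100 = 24500.0 m = 24.5 km

24.5 km


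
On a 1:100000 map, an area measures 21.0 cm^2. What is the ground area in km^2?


ground_area = 21.0 * (100000/100)^2 = 21000000.0 m^2 = 21.0 km^2

21.0 km^2


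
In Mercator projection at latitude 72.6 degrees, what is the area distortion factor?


area_distortion = 1/cos^2(72.6) = 11.183

11.183


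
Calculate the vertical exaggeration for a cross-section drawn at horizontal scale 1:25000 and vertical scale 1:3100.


VE = horizontal_scale / vertical_scale = 25000 / 3100 ≈ 8.1

8.1x


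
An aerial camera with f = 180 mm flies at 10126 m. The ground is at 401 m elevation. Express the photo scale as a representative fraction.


scale = f / (H - h) = 180 mm / 9725 m = 180 / 9725000 = 1:54028

1:54028


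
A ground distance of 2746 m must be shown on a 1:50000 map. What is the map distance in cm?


map_cm = 2746 * 100 / 50000 = 5.492 cm ≈ 5.49 cm

5.49 cm


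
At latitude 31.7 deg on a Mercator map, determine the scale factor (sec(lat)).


SF = 1 / cos(31.7) = 1 / 0.850811 = 1.175

1.175


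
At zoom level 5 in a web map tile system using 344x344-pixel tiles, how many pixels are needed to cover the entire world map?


tiles per axis = 2^5 = 32
total tiles = 32^2 = 1024
pixels per axis = 32 * 344 = 11008
total pixels = 11008^2 = 121176064

121176064 pixels


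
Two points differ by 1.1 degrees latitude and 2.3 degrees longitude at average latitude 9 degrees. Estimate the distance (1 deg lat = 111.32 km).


dlat_km = 1.1 * 111.32 = 122.452
dlon_km = 2.3 * 111.32 * cos(9) ≈ 252.884
dist = sqrt(122.452^2 + 252.884^2) ≈ 281.0 km

281.0 km


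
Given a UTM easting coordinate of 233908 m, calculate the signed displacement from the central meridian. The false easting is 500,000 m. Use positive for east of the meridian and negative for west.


displacement = 233908 - 500000 = -266092 m

-266092 m


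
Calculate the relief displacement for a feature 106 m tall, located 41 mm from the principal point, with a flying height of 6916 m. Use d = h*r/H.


d = h * r / H = 106 * 41 / 6916 = 0.63 mm

0.63 mm


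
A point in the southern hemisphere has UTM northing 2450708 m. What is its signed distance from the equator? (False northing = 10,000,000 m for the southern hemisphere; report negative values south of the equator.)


For southern: actual = 2450708 - 10000000 = -7549292 m

-7549292 m


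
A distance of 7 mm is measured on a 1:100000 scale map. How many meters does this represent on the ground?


ground = 7 mm * 100000 / 1000 = 700.0 m

700.0 m


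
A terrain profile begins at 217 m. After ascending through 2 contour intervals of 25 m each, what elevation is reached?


elevation = 217 + 2 * 25 = 267 m

267 m


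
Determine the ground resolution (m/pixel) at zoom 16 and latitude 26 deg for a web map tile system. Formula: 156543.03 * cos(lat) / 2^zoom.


res = 156543.03 * cos(26) / 2^16 = 156543.03 * 0.89879405 / 65536 = 2.15 m/pixel

2.15 m/pixel


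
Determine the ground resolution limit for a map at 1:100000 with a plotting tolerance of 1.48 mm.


ground = 1.48 mm * 100000 / 1000 = 148.0 m

148.0 m


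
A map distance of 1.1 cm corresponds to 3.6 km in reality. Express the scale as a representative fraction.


ground = 3.6 km = 360000 cm; RF denominator = ground / map = 360000 / 1.1 ≈ 327273; RF = 1:327273

1:327273


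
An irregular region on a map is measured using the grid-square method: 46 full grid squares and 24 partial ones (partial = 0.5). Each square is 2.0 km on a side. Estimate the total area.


effective squares = 46 + 24 * 0.5 = 58.0
area = 58.0 * 4.0 = 232.0 km^2

232.0 km^2


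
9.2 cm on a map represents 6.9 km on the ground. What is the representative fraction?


ground = 6.9 km = 690000 cm; RF denominator = ground / map = 690000 / 9.2 = 75000; RF = 1:75000

1:75000


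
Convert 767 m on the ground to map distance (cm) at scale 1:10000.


map_cm = 767 * 100 / 10000 = 7.67 cm

7.67 cm


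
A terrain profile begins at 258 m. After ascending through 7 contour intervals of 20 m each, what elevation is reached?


elevation = 258 + 7 * 20 = 398 m

398 m


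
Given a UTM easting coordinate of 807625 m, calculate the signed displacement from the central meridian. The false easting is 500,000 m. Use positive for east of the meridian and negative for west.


displacement = 807625 - 500000 = 307625 m

307625 m


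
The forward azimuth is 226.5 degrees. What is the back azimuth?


back azimuth = (226.5 + 180) mod 360 = 46.5 degrees

46.5 degrees


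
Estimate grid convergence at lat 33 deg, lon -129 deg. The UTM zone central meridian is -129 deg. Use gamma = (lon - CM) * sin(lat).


gamma = (-129 - -129) * sin(33) = 0 * 0.544639 = 0.0 degrees

0.0 degrees


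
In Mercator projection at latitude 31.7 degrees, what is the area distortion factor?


area_distortion = 1/cos^2(31.7) = 1.381

1.381


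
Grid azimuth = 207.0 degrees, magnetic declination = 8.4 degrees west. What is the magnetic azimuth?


magnetic azimuth = grid azimuth - declination (east +ve)
mag_az = 207.0 - -8.4 = 215.4 degrees

215.4 degrees


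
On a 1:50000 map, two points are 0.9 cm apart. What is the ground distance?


ground = 0.9 cm * 50000 / 100 = 450.0 m

450.0 m


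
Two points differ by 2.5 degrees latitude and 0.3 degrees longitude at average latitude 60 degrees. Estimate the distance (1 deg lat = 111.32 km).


dlat_km = 2.5 * 111.32 = 278.3
dlon_km = 0.3 * 111.32 * cos(60) ≈ 16.698
dist = sqrt(278.3^2 + 16.698^2) ≈ 278.8 km

278.8 km


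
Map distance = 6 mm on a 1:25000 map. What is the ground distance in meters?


ground = 6 mm * 25000 / 1000 = 150.0 m

150.0 m


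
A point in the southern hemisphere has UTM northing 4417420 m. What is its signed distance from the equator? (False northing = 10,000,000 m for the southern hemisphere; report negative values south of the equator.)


For southern: actual = 4417420 - 10000000 = -5582580 m

-5582580 m


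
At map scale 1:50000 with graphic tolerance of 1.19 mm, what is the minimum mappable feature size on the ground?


ground = 1.19 mm * 50000 / 1000 = 59.5 m

59.5 m


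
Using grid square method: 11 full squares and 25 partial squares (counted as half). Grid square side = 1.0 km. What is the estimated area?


effective squares = 11 + 25 * 0.5 = 23.5
area = 23.5 * 1.0 = 23.5 km^2

23.5 km^2


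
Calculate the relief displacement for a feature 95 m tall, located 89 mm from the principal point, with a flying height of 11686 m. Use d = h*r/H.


d = h * r / H = 95 * 89 / 11686 = 0.72 mm

0.72 mm


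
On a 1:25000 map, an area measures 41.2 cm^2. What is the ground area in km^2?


ground_area = 41.2 * (25000/100)^2 = 2575000.0 m^2 = 2.575 km^2

2.575 km^2


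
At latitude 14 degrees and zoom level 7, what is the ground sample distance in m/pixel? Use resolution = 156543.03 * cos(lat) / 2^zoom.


res = 156543.03 * cos(14) / 2^7 = 156543.03 * 0.97029573 / 128 = 1186.66 m/pixel

1186.66 m/pixel


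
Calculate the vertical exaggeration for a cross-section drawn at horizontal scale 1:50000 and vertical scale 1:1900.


VE = horizontal_scale / vertical_scale = 50000 / 1900 ≈ 26.3

26.3x


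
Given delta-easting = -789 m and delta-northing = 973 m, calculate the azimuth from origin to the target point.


az = atan2(-789, 973) = -39.0 deg
adjusted to 0-360: 321.0 degrees

321.0 degrees


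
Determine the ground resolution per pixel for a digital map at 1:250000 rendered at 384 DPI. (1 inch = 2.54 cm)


pixel_cm = 2.54 / 384 ≈ 0.006615 cm
ground = pixel_cm * 250000 / 100 = 2.54 * 250000 / (384 * 100) = 635000 / 38400 ≈ 16.54 m

16.54 m


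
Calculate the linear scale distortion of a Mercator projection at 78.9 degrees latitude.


SF = 1 / cos(78.9) = 1 / 0.192522 = 5.194

5.194


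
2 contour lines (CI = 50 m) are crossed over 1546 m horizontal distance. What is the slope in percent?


elevation change = 2 * 50 = 100 m
slope = 100 / 1546 * 100 = 6.5%

6.5%


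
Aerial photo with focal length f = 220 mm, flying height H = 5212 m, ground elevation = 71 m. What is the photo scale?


scale = f / (H - h) = 220 mm / 5141 m = 220 / 5141000 = 1:23368

1:23368


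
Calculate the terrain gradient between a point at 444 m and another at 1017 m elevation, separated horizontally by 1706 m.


gradient = (1017 - 444) / 1706 = 573 / 1706 = 0.3359

0.3359


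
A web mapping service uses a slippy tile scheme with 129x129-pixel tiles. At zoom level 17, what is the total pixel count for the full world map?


tiles per axis = 2^17 = 131072
total tiles = 131072^2 = 17179869184
pixels per axis = 131072 * 129 = 16908288
total pixels = 16908288^2 = 285890203090944

285890203090944 pixels


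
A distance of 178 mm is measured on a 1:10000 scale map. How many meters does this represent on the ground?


ground = 178 mm * 10000 / 1000 = 1780.0 m

1780.0 m


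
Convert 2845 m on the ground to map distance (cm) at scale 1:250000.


map_cm = 2845 * 100 / 250000 = 1.138 cm ≈ 1.14 cm

1.14 cm


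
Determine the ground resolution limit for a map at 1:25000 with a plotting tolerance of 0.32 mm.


ground = 0.32 mm * 25000 / 1000 = 8.0 m

8.0 m


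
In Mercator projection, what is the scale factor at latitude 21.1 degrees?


SF = 1 / cos(21.1) = 1 / 0.932954 = 1.072

1.072


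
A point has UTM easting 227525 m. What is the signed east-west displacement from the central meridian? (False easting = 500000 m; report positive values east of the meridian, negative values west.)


displacement = 227525 - 500000 = -272475 m

-272475 m


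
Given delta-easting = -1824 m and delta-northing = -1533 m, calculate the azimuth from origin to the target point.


az = atan2(-1824, -1533) = -130.0 deg
adjusted to 0-360: 230.0 degrees

230.0 degrees


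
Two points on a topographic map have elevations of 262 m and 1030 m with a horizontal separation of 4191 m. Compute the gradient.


gradient = (1030 - 262) / 4191 = 768 / 4191 = 0.1832

0.1832


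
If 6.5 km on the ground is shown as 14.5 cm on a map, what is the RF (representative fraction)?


ground = 6.5 km = 650000 cm; RF denominator = ground / map = 650000 / 14.5 ≈ 44828; RF = 1:44828

1:44828


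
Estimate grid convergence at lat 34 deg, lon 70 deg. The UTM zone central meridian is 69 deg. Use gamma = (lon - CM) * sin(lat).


gamma = (70 - 69) * sin(34) = 1 * 0.559193 = 0.559 degrees

0.559 degrees


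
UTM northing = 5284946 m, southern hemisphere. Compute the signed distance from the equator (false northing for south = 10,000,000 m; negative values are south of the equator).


For southern: actual = 5284946 - 10000000 = -4715054 m

-4715054 m


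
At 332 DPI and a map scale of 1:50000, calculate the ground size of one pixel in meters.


pixel_cm = 2.54 / 332 ≈ 0.007651 cm
ground = pixel_cm * 50000 / 100 = 2.54 * 50000 / (332 * 100) = 127000 / 33200 ≈ 3.83 m

3.83 m


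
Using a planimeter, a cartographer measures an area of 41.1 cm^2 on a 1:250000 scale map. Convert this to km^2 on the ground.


ground_area = 41.1 * (250000/100)^2 = 256875000.0 m^2 = 256.875 km^2

256.875 km^2


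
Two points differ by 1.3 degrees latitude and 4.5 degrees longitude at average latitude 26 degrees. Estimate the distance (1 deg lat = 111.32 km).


dlat_km = 1.3 * 111.32 = 144.716
dlon_km = 4.5 * 111.32 * cos(26) ≈ 450.242
dist = sqrt(144.716^2 + 450.242^2) ≈ 472.9 km

472.9 km


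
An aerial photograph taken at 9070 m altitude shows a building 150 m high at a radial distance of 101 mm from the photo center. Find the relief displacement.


d = h * r / H = 150 * 101 / 9070 = 1.67 mm

1.67 mm


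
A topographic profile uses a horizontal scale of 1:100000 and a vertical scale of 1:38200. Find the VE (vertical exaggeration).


VE = horizontal_scale / vertical_scale = 100000 / 38200 ≈ 2.6

2.6x


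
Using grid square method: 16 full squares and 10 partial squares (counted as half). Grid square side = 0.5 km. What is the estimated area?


effective squares = 16 + 10 * 0.5 = 21.0
area = 21.0 * 0.25 = 5.25 km^2

5.25 km^2


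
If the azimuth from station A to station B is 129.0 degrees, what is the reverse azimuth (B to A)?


back azimuth = (129.0 + 180) mod 360 = 309.0 degrees

309.0 degrees


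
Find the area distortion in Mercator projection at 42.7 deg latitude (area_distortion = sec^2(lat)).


area_distortion = 1/cos^2(42.7) = 1.852

1.852


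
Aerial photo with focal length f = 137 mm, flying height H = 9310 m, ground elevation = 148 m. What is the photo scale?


scale = f / (H - h) = 137 mm / 9162 m = 137 / 9162000 = 1:66876

1:66876


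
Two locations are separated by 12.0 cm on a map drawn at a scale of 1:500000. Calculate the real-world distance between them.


ground = 12.0 cm * 500000 / 100 = 60000.0 m = 60.0 km

60.0 km


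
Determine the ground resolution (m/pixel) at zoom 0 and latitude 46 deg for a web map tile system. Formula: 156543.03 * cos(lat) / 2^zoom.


res = 156543.03 * cos(46) / 2^0 = 156543.03 * 0.69465837 / 1 = 108743.93 m/pixel

108743.93 m/pixel


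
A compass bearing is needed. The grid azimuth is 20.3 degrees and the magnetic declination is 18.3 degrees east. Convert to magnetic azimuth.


magnetic azimuth = grid azimuth - declination (east +ve)
mag_az = 20.3 - 18.3 = 2.0 degrees

2.0 degrees


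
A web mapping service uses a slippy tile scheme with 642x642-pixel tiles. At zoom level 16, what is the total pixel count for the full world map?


tiles per axis = 2^16 = 65536
total tiles = 65536^2 = 4294967296
pixels per axis = 65536 * 642 = 42074112
total pixels = 42074112^2 = 1770230900588544

1770230900588544 pixels


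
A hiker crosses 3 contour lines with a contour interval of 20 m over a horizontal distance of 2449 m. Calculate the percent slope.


elevation change = 3 * 20 = 60 m
slope = 60 / 2449 * 100 = 2.4%

2.4%


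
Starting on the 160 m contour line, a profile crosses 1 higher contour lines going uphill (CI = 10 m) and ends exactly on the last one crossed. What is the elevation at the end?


elevation = 160 + 1 * 10 = 170 m

170 m


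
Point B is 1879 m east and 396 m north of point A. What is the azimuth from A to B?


az = atan2(1879, 396) = 78.1 deg
adjusted to 0-360: 78.1 degrees

78.1 degrees


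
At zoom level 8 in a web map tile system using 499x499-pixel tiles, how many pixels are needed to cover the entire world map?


tiles per axis = 2^8 = 256
total tiles = 256^2 = 65536
pixels per axis = 256 * 499 = 127744
total pixels = 127744^2 = 16318529536

16318529536 pixels


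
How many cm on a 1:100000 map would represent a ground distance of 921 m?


map_cm = 921 * 100 / 100000 = 0.921 cm ≈ 0.92 cm

0.92 cm


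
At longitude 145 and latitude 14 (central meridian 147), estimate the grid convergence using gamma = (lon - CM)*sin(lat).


gamma = (145 - 147) * sin(14) = -2 * 0.241922 = -0.484 degrees

-0.484 degrees


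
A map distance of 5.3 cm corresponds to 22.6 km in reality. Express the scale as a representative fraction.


ground = 22.6 km = 2260000 cm; RF denominator = ground / map = 2260000 / 5.3 ≈ 426415; RF = 1:426415

1:426415


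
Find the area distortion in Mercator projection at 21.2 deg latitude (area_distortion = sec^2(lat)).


area_distortion = 1/cos^2(21.2) = 1.15

1.15


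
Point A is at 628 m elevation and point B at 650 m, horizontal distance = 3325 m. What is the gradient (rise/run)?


gradient = (650 - 628) / 3325 = 22 / 3325 = 0.0066

0.0066


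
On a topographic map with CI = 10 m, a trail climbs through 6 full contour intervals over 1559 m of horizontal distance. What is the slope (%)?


elevation change = 6 * 10 = 60 m
slope = 60 / 1559 * 100 = 3.8%

3.8%


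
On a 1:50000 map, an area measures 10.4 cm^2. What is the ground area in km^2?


ground_area = 10.4 * (50000/100)^2 = 2600000.0 m^2 = 2.6 km^2

2.6 km^2


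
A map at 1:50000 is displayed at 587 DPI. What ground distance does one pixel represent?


pixel_cm = 2.54 / 587 ≈ 0.004327 cm
ground = pixel_cm * 50000 / 100 = 2.54 * 50000 / (587 * 100) = 127000 / 58700 ≈ 2.16 m

2.16 m


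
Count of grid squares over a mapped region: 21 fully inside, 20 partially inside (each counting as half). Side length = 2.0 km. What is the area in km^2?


effective squares = 21 + 20 * 0.5 = 31.0
area = 31.0 * 4.0 = 124.0 km^2

124.0 km^2


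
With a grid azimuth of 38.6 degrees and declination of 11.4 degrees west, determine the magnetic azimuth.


magnetic azimuth = grid azimuth - declination (east +ve)
mag_az = 38.6 - -11.4 = 50.0 degrees

50.0 degrees


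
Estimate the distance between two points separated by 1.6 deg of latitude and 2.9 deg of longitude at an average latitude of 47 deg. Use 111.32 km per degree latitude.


dlat_km = 1.6 * 111.32 = 178.112
dlon_km = 2.9 * 111.32 * cos(47) ≈ 220.168
dist = sqrt(178.112^2 + 220.168^2) ≈ 283.2 km

283.2 km


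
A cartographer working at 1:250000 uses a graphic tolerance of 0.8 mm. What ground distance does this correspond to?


ground = 0.8 mm * 250000 / 1000 = 200.0 m

200.0 m


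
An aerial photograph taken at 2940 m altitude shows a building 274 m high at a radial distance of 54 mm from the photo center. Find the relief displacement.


d = h * r / H = 274 * 54 / 2940 = 5.03 mm

5.03 mm


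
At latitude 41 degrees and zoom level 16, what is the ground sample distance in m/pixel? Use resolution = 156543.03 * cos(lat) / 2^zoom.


res = 156543.03 * cos(41) / 2^16 = 156543.03 * 0.75470958 / 65536 = 1.8 m/pixel

1.8 m/pixel


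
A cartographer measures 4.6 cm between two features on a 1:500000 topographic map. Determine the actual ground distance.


ground = 4.6 cm * 500000 / 100 = 23000.0 m = 23.0 km

23.0 km


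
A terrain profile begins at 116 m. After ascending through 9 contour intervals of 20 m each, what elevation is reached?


elevation = 116 + 9 * 20 = 296 m

296 m


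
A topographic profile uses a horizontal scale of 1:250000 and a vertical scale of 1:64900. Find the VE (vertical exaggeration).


VE = horizontal_scale / vertical_scale = 250000 / 64900 ≈ 3.9

3.9x


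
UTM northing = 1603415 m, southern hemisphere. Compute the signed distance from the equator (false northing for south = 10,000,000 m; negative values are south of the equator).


For southern: actual = 1603415 - 10000000 = -8396585 m

-8396585 m


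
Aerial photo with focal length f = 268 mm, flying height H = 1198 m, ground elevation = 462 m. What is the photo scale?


scale = f / (H - h) = 268 mm / 736 m = 268 / 736000 = 1:2746

1:2746


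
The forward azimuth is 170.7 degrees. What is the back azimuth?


back azimuth = (170.7 + 180) mod 360 = 350.7 degrees

350.7 degrees


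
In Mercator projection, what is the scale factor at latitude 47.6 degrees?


SF = 1 / cos(47.6) = 1 / 0.674302 = 1.483

1.483


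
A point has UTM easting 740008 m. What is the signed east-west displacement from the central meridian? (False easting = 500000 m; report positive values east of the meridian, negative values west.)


displacement = 740008 - 500000 = 240008 m

240008 m


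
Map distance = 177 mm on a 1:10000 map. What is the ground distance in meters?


ground = 177 mm * 10000 / 1000 = 1770.0 m

1770.0 m


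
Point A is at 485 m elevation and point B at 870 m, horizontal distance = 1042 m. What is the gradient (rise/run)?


gradient = (870 - 485) / 1042 = 385 / 1042 = 0.3695

0.3695


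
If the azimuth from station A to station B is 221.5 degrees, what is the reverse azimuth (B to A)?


back azimuth = (221.5 + 180) mod 360 = 41.5 degrees

41.5 degrees


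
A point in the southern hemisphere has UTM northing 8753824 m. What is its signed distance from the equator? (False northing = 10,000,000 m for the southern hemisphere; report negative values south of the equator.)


For southern: actual = 8753824 - 10000000 = -1246176 m

-1246176 m


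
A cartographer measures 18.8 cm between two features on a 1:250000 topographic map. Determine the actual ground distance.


ground = 18.8 cm * 250000 / 100 = 47000.0 m = 47.0 km

47.0 km


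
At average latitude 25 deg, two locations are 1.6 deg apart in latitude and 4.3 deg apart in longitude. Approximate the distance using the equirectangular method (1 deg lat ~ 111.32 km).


dlat_km = 1.6 * 111.32 = 178.112
dlon_km = 4.3 * 111.32 * cos(25) ≈ 433.828
dist = sqrt(178.112^2 + 433.828^2) ≈ 469.0 km

469.0 km


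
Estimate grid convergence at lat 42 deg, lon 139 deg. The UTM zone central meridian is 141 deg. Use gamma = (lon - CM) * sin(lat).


gamma = (139 - 141) * sin(42) = -2 * 0.669131 = -1.338 degrees

-1.338 degrees


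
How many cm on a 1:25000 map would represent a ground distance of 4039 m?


map_cm = 4039 * 100 / 25000 = 16.156 cm ≈ 16.16 cm

16.16 cm


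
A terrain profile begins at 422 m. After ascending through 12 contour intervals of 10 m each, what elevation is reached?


elevation = 422 + 12 * 10 = 542 m

542 m


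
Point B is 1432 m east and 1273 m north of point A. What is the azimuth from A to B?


az = atan2(1432, 1273) = 48.4 deg
adjusted to 0-360: 48.4 degrees

48.4 degrees


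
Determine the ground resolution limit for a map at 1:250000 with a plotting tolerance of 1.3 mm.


ground = 1.3 mm * 250000 / 1000 = 325.0 m

325.0 m


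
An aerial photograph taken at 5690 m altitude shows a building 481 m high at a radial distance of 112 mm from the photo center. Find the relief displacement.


d = h * r / H = 481 * 112 / 5690 = 9.47 mm

9.47 mm


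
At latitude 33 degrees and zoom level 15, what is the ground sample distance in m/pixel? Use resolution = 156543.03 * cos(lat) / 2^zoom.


res = 156543.03 * cos(33) / 2^15 = 156543.03 * 0.83867057 / 32768 = 4.01 m/pixel

4.01 m/pixel


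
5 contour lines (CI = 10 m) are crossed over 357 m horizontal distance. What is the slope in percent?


elevation change = 5 * 10 = 50 m
slope = 50 / 357 * 100 = 14.0%

14.0%


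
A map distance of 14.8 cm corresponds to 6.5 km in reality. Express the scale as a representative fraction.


ground = 6.5 km = 650000 cm; RF denominator = ground / map = 650000 / 14.8 ≈ 43919; RF = 1:43919

1:43919


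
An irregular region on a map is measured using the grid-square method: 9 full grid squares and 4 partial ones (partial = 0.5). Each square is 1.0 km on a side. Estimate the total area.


effective squares = 9 + 4 * 0.5 = 11.0
area = 11.0 * 1.0 = 11.0 km^2

11.0 km^2


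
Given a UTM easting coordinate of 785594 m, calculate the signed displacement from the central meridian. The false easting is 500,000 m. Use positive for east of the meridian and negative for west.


displacement = 785594 - 500000 = 285594 m

285594 m


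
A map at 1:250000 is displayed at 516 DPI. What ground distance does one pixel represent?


pixel_cm = 2.54 / 516 ≈ 0.004922 cm
ground = pixel_cm * 250000 / 100 = 2.54 * 250000 / (516 * 100) = 635000 / 51600 ≈ 12.31 m

12.31 m


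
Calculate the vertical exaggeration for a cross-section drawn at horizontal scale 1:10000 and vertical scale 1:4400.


VE = horizontal_scale / vertical_scale = 10000 / 4400 ≈ 2.3

2.3x


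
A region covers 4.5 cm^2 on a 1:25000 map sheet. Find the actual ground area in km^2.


ground_area = 4.5 * (25000/100)^2 = 281250.0 m^2 = 0.28125 km^2 ≈ 0.281 km^2

0.281 km^2


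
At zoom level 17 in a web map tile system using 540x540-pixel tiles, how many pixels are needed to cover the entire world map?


tiles per axis = 2^17 = 131072
total tiles = 131072^2 = 17179869184
pixels per axis = 131072 * 540 = 70778880
total pixels = 70778880^2 = 5009649854054400

5009649854054400 pixels


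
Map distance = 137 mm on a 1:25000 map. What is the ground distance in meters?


ground = 137 mm * 25000 / 1000 = 3425.0 m

3425.0 m


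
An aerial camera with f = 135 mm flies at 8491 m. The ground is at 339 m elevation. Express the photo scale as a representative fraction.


scale = f / (H - h) = 135 mm / 8152 m = 135 / 8152000 = 1:60385

1:60385


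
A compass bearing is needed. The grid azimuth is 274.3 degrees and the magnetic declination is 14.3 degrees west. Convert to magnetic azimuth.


magnetic azimuth = grid azimuth - declination (east +ve)
mag_az = 274.3 - -14.3 = 288.6 degrees

288.6 degrees


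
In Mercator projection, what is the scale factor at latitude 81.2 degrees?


SF = 1 / cos(81.2) = 1 / 0.152986 = 6.537

6.537


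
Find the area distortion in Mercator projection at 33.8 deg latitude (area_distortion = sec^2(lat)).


area_distortion = 1/cos^2(33.8) = 1.448

1.448


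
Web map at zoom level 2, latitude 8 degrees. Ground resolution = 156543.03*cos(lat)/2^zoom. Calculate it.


res = 156543.03 * cos(8) / 2^2 = 156543.03 * 0.99026807 / 4 = 38754.89 m/pixel

38754.89 m/pixel


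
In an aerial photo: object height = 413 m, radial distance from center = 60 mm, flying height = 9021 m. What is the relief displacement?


d = h * r / H = 413 * 60 / 9021 = 2.75 mm

2.75 mm


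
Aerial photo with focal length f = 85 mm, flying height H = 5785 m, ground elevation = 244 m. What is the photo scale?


scale = f / (H - h) = 85 mm / 5541 m = 85 / 5541000 = 1:65188

1:65188


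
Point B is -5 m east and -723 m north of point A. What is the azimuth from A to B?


az = atan2(-5, -723) = -179.6 deg
adjusted to 0-360: 180.4 degrees

180.4 degrees


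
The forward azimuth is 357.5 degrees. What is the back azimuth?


back azimuth = (357.5 + 180) mod 360 = 177.5 degrees

177.5 degrees


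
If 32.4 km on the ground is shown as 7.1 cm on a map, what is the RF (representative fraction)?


ground = 32.4 km = 3240000 cm; RF denominator = ground / map = 3240000 / 7.1 ≈ 456338; RF = 1:456338

1:456338


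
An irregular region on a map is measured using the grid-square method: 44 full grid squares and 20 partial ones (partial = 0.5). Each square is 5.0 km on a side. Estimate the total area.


effective squares = 44 + 20 * 0.5 = 54.0
area = 54.0 * 25.0 = 1350.0 km^2

1350.0 km^2


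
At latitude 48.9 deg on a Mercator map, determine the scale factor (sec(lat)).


SF = 1 / cos(48.9) = 1 / 0.657375 = 1.521

1.521


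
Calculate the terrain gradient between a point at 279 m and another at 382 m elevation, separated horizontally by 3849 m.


gradient = (382 - 279) / 3849 = 103 / 3849 = 0.0268

0.0268


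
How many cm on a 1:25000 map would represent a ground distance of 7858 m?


map_cm = 7858 * 100 / 25000 = 31.432 cm ≈ 31.43 cm

31.43 cm


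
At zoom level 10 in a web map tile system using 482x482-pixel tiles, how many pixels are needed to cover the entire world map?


tiles per axis = 2^10 = 1024
total tiles = 1024^2 = 1048576
pixels per axis = 1024 * 482 = 493568
total pixels = 493568^2 = 243609370624

243609370624 pixels


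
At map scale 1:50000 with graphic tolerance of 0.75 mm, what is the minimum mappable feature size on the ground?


ground = 0.75 mm * 50000 / 1000 = 37.5 m

37.5 m


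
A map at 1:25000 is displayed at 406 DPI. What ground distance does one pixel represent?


pixel_cm = 2.54 / 406 ≈ 0.006256 cm
ground = pixel_cm * 25000 / 100 = 2.54 * 25000 / (406 * 100) = 63500 / 40600 ≈ 1.56 m

1.56 m


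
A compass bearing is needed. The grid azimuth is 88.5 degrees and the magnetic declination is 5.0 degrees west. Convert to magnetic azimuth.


magnetic azimuth = grid azimuth - declination (east +ve)
mag_az = 88.5 - -5.0 = 93.5 degrees

93.5 degrees


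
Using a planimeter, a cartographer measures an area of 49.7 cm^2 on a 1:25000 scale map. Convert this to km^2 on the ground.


ground_area = 49.7 * (25000/100)^2 = 3106250.0 m^2 = 3.10625 km^2 ≈ 3.106 km^2

3.106 km^2


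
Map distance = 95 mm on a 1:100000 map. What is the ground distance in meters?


ground = 95 mm * 100000 / 1000 = 9500.0 m

9500.0 m


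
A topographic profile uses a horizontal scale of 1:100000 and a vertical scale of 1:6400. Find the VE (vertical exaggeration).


VE = horizontal_scale / vertical_scale = 100000 / 6400 = 15.625 ≈ 15.6

15.6x


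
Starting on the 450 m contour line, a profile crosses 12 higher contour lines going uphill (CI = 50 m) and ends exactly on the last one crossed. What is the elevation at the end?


elevation = 450 + 12 * 50 = 1050 m

1050 m


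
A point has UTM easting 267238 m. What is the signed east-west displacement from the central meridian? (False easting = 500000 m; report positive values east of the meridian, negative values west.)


displacement = 267238 - 500000 = -232762 m

-232762 m
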